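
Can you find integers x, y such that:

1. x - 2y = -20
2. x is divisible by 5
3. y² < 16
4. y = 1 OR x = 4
No

A contradictory subset is {x - 2y = -20, x is divisible by 5, y = 1 OR x = 4}. No integer assignment can satisfy these jointly:

  - x - 2y = -20: is a linear equation tying the variables together
  - x is divisible by 5: restricts x to multiples of 5
  - y = 1 OR x = 4: forces a choice: either y = 1 or x = 4

Split on the disjunction (y = 1 OR x = 4):
  • If y = 1: with y = 1, writing x = 5x', every remaining term of the linear equation is divisible by 5, so the left side is ≡ 0 (mod 5); but the right side -18 ≡ 2 (mod 5). No integers can satisfy it.
  • If x = 4: this contradicts the divisibility constraint — 4 is not a multiple of 5.
Both branches are infeasible, so the system has no integer solution.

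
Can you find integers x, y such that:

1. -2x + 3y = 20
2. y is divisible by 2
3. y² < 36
Yes

Take x = -10, y = 0. Substituting into each constraint:
  (1) -2(-10) + 3(0) = 20 ✓
  (2) 0 = 2 × 0, remainder 0 ✓
  (3) y² = (0)² = 0, and 0 < 36 ✓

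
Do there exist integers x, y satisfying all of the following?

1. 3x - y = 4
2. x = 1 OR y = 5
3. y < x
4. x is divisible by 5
No

The full constraint system is jointly infeasible over the integers. Each constraint and what it forces:

  - 3x - y = 4: is a linear equation tying the variables together
  - x = 1 OR y = 5: forces a choice: either x = 1 or y = 5
  - y < x: bounds one variable relative to another variable
  - x is divisible by 5: restricts x to multiples of 5

Split on the disjunction (x = 1 OR y = 5):
  • If x = 1: this contradicts the divisibility constraint — 1 is not a multiple of 5.
  • If y = 5: with y = 5, writing x = 5x', every remaining term of the linear equation is divisible by 15, so the left side is ≡ 0 (mod 15); but the right side 9 ≡ 9 (mod 15). No integers can satisfy it.
Both branches are infeasible, so the system has no integer solution.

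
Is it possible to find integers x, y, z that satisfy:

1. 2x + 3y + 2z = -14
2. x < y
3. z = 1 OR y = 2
Yes

Take x = 1, y = 2, z = -11. Substituting into each constraint:
  (1) 2(1) + 3(2) + 2(-11) = -14 ✓
  (2) 1 < 2 ✓
  (3) y = 2, target 2 ✓ (second branch holds)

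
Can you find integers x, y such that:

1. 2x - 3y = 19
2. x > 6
Yes

Take x = 8, y = -1. Substituting into each constraint:
  (1) 2(8) - 3(-1) = 19 ✓
  (2) 8 > 6 ✓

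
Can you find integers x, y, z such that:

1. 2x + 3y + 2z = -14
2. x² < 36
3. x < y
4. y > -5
Yes

Take x = 1, y = 2, z = -11. Substituting into each constraint:
  (1) 2(1) + 3(2) + 2(-11) = -14 ✓
  (2) x² = (1)² = 1, and 1 < 36 ✓
  (3) 1 < 2 ✓
  (4) 2 > -5 ✓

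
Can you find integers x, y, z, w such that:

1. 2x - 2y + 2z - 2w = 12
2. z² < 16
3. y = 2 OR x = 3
Yes

Take x = 3, y = 0, z = 3, w = 0. Substituting into each constraint:
  (1) 2(3) - 2(0) + 2(3) - 2(0) = 12 ✓
  (2) z² = (3)² = 9, and 9 < 16 ✓
  (3) x = 3, target 3 ✓ (second branch holds)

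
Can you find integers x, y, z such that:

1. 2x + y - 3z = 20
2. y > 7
Yes

Take x = 0, y = 20, z = 0. Substituting into each constraint:
  (1) 2(0) + 20 - 3(0) = 20 ✓
  (2) 20 > 7 ✓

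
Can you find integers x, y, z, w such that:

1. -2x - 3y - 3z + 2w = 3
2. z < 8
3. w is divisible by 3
Yes

Take x = 0, y = -1, z = 0, w = 0. Substituting into each constraint:
  (1) -2(0) - 3(-1) - 3(0) + 2(0) = 3 ✓
  (2) 0 < 8 ✓
  (3) 0 = 3 × 0, remainder 0 ✓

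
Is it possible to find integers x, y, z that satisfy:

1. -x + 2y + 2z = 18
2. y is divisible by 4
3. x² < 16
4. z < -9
Yes

Take x = 2, y = 20, z = -10. Substituting into each constraint:
  (1) (-2) + 2(20) + 2(-10) = 18 ✓
  (2) 20 = 4 × 5, remainder 0 ✓
  (3) x² = (2)² = 4, and 4 < 16 ✓
  (4) -10 < -9 ✓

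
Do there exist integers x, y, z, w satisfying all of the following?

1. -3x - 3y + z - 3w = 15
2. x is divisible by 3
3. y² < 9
Yes

Take x = 0, y = 1, z = 0, w = -6. Substituting into each constraint:
  (1) -3(0) - 3(1) + 0 - 3(-6) = 15 ✓
  (2) 0 = 3 × 0, remainder 0 ✓
  (3) y² = (1)² = 1, and 1 < 9 ✓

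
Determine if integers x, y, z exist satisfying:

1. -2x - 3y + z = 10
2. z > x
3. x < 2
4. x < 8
Yes

Take x = 0, y = -3, z = 1. Substituting into each constraint:
  (1) -2(0) - 3(-3) + 1 = 10 ✓
  (2) 1 > 0 ✓
  (3) 0 < 2 ✓
  (4) 0 < 8 ✓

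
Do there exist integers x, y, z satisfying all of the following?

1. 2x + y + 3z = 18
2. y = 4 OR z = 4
Yes

Take x = -2, y = 4, z = 6. Substituting into each constraint:
  (1) 2(-2) + 4 + 3(6) = 18 ✓
  (2) y = 4, target 4 ✓ (first branch holds)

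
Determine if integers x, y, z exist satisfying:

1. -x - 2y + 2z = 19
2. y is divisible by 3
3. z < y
Yes

Take x = -21, y = 0, z = -1. Substituting into each constraint:
  (1) 21 - 2(0) + 2(-1) = 19 ✓
  (2) 0 = 3 × 0, remainder 0 ✓
  (3) -1 < 0 ✓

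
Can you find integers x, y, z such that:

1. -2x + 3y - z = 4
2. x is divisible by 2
Yes

Take x = -2, y = 0, z = 0. Substituting into each constraint:
  (1) -2(-2) + 3(0) + 0 = 4 ✓
  (2) -2 = 2 × -1, remainder 0 ✓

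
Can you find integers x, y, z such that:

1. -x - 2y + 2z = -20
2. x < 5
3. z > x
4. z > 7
Yes

Take x = 0, y = 18, z = 8. Substituting into each constraint:
  (1) 0 - 2(18) + 2(8) = -20 ✓
  (2) 0 < 5 ✓
  (3) 8 > 0 ✓
  (4) 8 > 7 ✓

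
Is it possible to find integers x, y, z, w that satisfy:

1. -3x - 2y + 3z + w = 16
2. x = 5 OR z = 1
Yes

Take x = 0, y = -6, z = 1, w = 1. Substituting into each constraint:
  (1) -3(0) - 2(-6) + 3(1) + 1 = 16 ✓
  (2) z = 1, target 1 ✓ (second branch holds)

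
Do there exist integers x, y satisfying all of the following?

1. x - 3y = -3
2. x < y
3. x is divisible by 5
Yes

Take x = 0, y = 1. Substituting into each constraint:
  (1) 0 - 3(1) = -3 ✓
  (2) 0 < 1 ✓
  (3) 0 = 5 × 0, remainder 0 ✓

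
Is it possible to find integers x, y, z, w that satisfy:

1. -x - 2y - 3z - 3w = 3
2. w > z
Yes

Take x = 0, y = 0, z = -1, w = 0. Substituting into each constraint:
  (1) 0 - 2(0) - 3(-1) - 3(0) = 3 ✓
  (2) 0 > -1 ✓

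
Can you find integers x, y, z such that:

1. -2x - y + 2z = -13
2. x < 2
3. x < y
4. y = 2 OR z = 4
Yes

Take x = 1, y = 19, z = 4. Substituting into each constraint:
  (1) -2(1) + (-19) + 2(4) = -13 ✓
  (2) 1 < 2 ✓
  (3) 1 < 19 ✓
  (4) z = 4, target 4 ✓ (second branch holds)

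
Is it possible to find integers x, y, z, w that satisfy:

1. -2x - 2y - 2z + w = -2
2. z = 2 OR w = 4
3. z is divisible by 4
Yes

Take x = 0, y = -1, z = 4, w = 4. Substituting into each constraint:
  (1) -2(0) - 2(-1) - 2(4) + 4 = -2 ✓
  (2) w = 4, target 4 ✓ (second branch holds)
  (3) 4 = 4 × 1, remainder 0 ✓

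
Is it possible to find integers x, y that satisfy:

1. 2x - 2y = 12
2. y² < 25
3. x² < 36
Yes

Take x = 5, y = -1. Substituting into each constraint:
  (1) 2(5) - 2(-1) = 12 ✓
  (2) y² = (-1)² = 1, and 1 < 25 ✓
  (3) x² = (5)² = 25, and 25 < 36 ✓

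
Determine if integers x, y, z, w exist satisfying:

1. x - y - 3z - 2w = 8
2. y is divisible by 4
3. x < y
Yes

Take x = -1, y = 0, z = 1, w = -6. Substituting into each constraint:
  (1) (-1) + 0 - 3(1) - 2(-6) = 8 ✓
  (2) 0 = 4 × 0, remainder 0 ✓
  (3) -1 < 0 ✓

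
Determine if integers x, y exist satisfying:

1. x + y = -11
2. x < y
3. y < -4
Yes

Take x = -6, y = -5. Substituting into each constraint:
  (1) (-6) + (-5) = -11 ✓
  (2) -6 < -5 ✓
  (3) -5 < -4 ✓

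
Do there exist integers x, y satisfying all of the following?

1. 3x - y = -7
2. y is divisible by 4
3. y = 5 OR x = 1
No

The full constraint system is jointly infeasible over the integers. Each constraint and what it forces:

  - 3x - y = -7: is a linear equation tying the variables together
  - y is divisible by 4: restricts y to multiples of 4
  - y = 5 OR x = 1: forces a choice: either y = 5 or x = 1

Split on the disjunction (y = 5 OR x = 1):
  • If y = 5: this contradicts the divisibility constraint — 5 is not a multiple of 4.
  • If x = 1: with x = 1, writing y = 4y', every remaining term of the linear equation is divisible by 4, so the left side is ≡ 0 (mod 4); but the right side -10 ≡ 2 (mod 4). No integers can satisfy it.
Both branches are infeasible, so the system has no integer solution.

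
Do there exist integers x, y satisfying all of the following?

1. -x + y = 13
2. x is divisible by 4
Yes

Take x = 0, y = 13. Substituting into each constraint:
  (1) 0 + 13 = 13 ✓
  (2) 0 = 4 × 0, remainder 0 ✓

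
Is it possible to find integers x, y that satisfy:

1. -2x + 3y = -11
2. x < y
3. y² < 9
No

The full constraint system is jointly infeasible over the integers. Each constraint and what it forces:

  - -2x + 3y = -11: is a linear equation tying the variables together
  - x < y: bounds one variable relative to another variable
  - y² < 9: restricts y to |y| ≤ 2

Propagating the comparison: x < y and y ≤ 2 give x ≤ 1. Range argument: with x ∈ [−∞, 1], y ∈ [-2, 2], the left side of the equation is at least -8, but the right side is -11 < -8. No integer solution exists.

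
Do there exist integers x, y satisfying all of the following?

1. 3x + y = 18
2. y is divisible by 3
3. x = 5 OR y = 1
Yes

Take x = 5, y = 3. Substituting into each constraint:
  (1) 3(5) + 3 = 18 ✓
  (2) 3 = 3 × 1, remainder 0 ✓
  (3) x = 5, target 5 ✓ (first branch holds)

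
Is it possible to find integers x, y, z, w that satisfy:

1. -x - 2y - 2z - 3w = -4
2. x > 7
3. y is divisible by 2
Yes

Take x = 8, y = -2, z = 0, w = 0. Substituting into each constraint:
  (1) (-8) - 2(-2) - 2(0) - 3(0) = -4 ✓
  (2) 8 > 7 ✓
  (3) -2 = 2 × -1, remainder 0 ✓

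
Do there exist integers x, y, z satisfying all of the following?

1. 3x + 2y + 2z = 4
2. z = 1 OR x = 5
Yes

Take x = 0, y = 1, z = 1. Substituting into each constraint:
  (1) 3(0) + 2(1) + 2(1) = 4 ✓
  (2) z = 1, target 1 ✓ (first branch holds)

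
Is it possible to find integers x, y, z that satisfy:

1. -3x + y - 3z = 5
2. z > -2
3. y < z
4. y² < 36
Yes

Take x = -2, y = -1, z = 0. Substituting into each constraint:
  (1) -3(-2) + (-1) - 3(0) = 5 ✓
  (2) 0 > -2 ✓
  (3) -1 < 0 ✓
  (4) y² = (-1)² = 1, and 1 < 36 ✓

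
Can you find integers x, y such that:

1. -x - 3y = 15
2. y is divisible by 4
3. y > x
Yes

Take x = -15, y = 0. Substituting into each constraint:
  (1) 15 - 3(0) = 15 ✓
  (2) 0 = 4 × 0, remainder 0 ✓
  (3) 0 > -15 ✓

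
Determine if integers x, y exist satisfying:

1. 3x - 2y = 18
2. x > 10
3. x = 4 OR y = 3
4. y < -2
No

A contradictory subset is {x > 10, x = 4 OR y = 3, y < -2}. No integer assignment can satisfy these jointly:

  - x > 10: bounds one variable relative to a constant
  - x = 4 OR y = 3: forces a choice: either x = 4 or y = 3
  - y < -2: bounds one variable relative to a constant

Split on the disjunction (x = 4 OR y = 3):
  • If x = 4: this contradicts the bound x ≥ 11.
  • If y = 3: this contradicts the bound y ≤ -3.
Both branches are infeasible, so the system has no integer solution.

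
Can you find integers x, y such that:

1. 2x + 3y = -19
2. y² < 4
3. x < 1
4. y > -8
Yes

Take x = -11, y = 1. Substituting into each constraint:
  (1) 2(-11) + 3(1) = -19 ✓
  (2) y² = (1)² = 1, and 1 < 4 ✓
  (3) -11 < 1 ✓
  (4) 1 > -8 ✓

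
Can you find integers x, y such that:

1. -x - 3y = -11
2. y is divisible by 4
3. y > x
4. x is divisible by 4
No

A contradictory subset is {-x - 3y = -11, y is divisible by 4, x is divisible by 4}. No integer assignment can satisfy these jointly:

  - -x - 3y = -11: is a linear equation tying the variables together
  - y is divisible by 4: restricts y to multiples of 4
  - x is divisible by 4: restricts x to multiples of 4

Modular obstruction: writing x = 4x' and writing y = 4y', every remaining term of the linear equation is divisible by 4, so the left side is ≡ 0 (mod 4); but the right side -11 ≡ 1 (mod 4). No integers can satisfy it.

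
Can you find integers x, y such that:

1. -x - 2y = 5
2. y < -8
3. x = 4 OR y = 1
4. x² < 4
No

A contradictory subset is {-x - 2y = 5, y < -8, x = 4 OR y = 1}. No integer assignment can satisfy these jointly:

  - -x - 2y = 5: is a linear equation tying the variables together
  - y < -8: bounds one variable relative to a constant
  - x = 4 OR y = 1: forces a choice: either x = 4 or y = 1

Split on the disjunction (x = 4 OR y = 1):
  • If x = 4: with x = 4, every remaining term of the linear equation is divisible by 2, so the left side is ≡ 0 (mod 2); but the right side 9 ≡ 1 (mod 2). No integers can satisfy it.
  • If y = 1: this contradicts the bound y ≤ -9.
Both branches are infeasible, so the system has no integer solution.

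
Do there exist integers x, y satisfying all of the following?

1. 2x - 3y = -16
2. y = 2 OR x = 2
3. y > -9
Yes

Take x = -5, y = 2. Substituting into each constraint:
  (1) 2(-5) - 3(2) = -16 ✓
  (2) y = 2, target 2 ✓ (first branch holds)
  (3) 2 > -9 ✓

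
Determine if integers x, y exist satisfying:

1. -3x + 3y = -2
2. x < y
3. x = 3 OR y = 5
No

Even the single constraint (-3x + 3y = -2) is infeasible over the integers.

  - -3x + 3y = -2: every term on the left is divisible by 3, so the LHS ≡ 0 (mod 3), but the RHS -2 is not — no integer solution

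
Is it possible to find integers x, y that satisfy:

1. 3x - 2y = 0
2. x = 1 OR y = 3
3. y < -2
No

The full constraint system is jointly infeasible over the integers. Each constraint and what it forces:

  - 3x - 2y = 0: is a linear equation tying the variables together
  - x = 1 OR y = 3: forces a choice: either x = 1 or y = 3
  - y < -2: bounds one variable relative to a constant

Split on the disjunction (x = 1 OR y = 3):
  • If x = 1: with x = 1, every remaining term of the linear equation is divisible by 2, so the left side is ≡ 0 (mod 2); but the right side -3 ≡ 1 (mod 2). No integers can satisfy it.
  • If y = 3: this contradicts the bound y ≤ -3.
Both branches are infeasible, so the system has no integer solution.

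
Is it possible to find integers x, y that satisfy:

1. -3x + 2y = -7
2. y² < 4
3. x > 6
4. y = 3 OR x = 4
No

A contradictory subset is {-3x + 2y = -7, x > 6, y = 3 OR x = 4}. No integer assignment can satisfy these jointly:

  - -3x + 2y = -7: is a linear equation tying the variables together
  - x > 6: bounds one variable relative to a constant
  - y = 3 OR x = 4: forces a choice: either y = 3 or x = 4

Split on the disjunction (y = 3 OR x = 4):
  • If y = 3: with y = 3, every remaining term of the linear equation is divisible by 3, so the left side is ≡ 0 (mod 3); but the right side -13 ≡ 2 (mod 3). No integers can satisfy it.
  • If x = 4: this contradicts the bound x ≥ 7.
Both branches are infeasible, so the system has no integer solution.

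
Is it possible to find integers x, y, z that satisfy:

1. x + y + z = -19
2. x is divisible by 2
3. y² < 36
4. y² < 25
Yes

Take x = 0, y = 1, z = -20. Substituting into each constraint:
  (1) 0 + 1 + (-20) = -19 ✓
  (2) 0 = 2 × 0, remainder 0 ✓
  (3) y² = (1)² = 1, and 1 < 36 ✓
  (4) y² = (1)² = 1, and 1 < 25 ✓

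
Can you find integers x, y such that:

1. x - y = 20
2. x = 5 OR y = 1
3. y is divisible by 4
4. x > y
No

A contradictory subset is {x - y = 20, x = 5 OR y = 1, y is divisible by 4}. No integer assignment can satisfy these jointly:

  - x - y = 20: is a linear equation tying the variables together
  - x = 5 OR y = 1: forces a choice: either x = 5 or y = 1
  - y is divisible by 4: restricts y to multiples of 4

Split on the disjunction (x = 5 OR y = 1):
  • If x = 5: with x = 5, writing y = 4y', every remaining term of the linear equation is divisible by 4, so the left side is ≡ 0 (mod 4); but the right side 15 ≡ 3 (mod 4). No integers can satisfy it.
  • If y = 1: this contradicts the divisibility constraint — 1 is not a multiple of 4.
Both branches are infeasible, so the system has no integer solution.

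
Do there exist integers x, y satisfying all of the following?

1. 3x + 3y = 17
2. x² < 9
No

Even the single constraint (3x + 3y = 17) is infeasible over the integers.

  - 3x + 3y = 17: every term on the left is divisible by 3, so the LHS ≡ 0 (mod 3), but the RHS 17 is not — no integer solution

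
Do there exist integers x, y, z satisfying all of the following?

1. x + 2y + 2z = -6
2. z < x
Yes

Take x = 0, y = -2, z = -1. Substituting into each constraint:
  (1) 0 + 2(-2) + 2(-1) = -6 ✓
  (2) -1 < 0 ✓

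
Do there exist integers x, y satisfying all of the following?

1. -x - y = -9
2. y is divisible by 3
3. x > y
Yes

Take x = 9, y = 0. Substituting into each constraint:
  (1) (-9) + 0 = -9 ✓
  (2) 0 = 3 × 0, remainder 0 ✓
  (3) 9 > 0 ✓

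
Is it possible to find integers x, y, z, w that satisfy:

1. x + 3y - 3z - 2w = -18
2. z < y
Yes

Take x = 0, y = 0, z = -2, w = 12. Substituting into each constraint:
  (1) 0 + 3(0) - 3(-2) - 2(12) = -18 ✓
  (2) -2 < 0 ✓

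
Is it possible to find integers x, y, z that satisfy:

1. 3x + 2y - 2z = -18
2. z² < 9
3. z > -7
Yes

Take x = 0, y = -9, z = 0. Substituting into each constraint:
  (1) 3(0) + 2(-9) - 2(0) = -18 ✓
  (2) z² = (0)² = 0, and 0 < 9 ✓
  (3) 0 > -7 ✓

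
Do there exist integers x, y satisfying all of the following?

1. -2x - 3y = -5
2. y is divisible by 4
No

The full constraint system is jointly infeasible over the integers. Each constraint and what it forces:

  - -2x - 3y = -5: is a linear equation tying the variables together
  - y is divisible by 4: restricts y to multiples of 4

Modular obstruction: writing y = 4y', every remaining term of the linear equation is divisible by 2, so the left side is ≡ 0 (mod 2); but the right side -5 ≡ 1 (mod 2). No integers can satisfy it.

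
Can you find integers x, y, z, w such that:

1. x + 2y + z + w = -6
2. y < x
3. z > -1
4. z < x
Yes

Take x = 1, y = 0, z = 0, w = -7. Substituting into each constraint:
  (1) 1 + 2(0) + 0 + (-7) = -6 ✓
  (2) 0 < 1 ✓
  (3) 0 > -1 ✓
  (4) 0 < 1 ✓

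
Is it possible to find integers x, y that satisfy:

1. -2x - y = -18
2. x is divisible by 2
Yes

Take x = 0, y = 18. Substituting into each constraint:
  (1) -2(0) + (-18) = -18 ✓
  (2) 0 = 2 × 0, remainder 0 ✓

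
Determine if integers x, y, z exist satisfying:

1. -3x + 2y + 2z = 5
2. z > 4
Yes

Take x = 3, y = 0, z = 7. Substituting into each constraint:
  (1) -3(3) + 2(0) + 2(7) = 5 ✓
  (2) 7 > 4 ✓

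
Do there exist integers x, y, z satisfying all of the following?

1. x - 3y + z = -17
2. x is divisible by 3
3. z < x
Yes

Take x = 0, y = 5, z = -2. Substituting into each constraint:
  (1) 0 - 3(5) + (-2) = -17 ✓
  (2) 0 = 3 × 0, remainder 0 ✓
  (3) -2 < 0 ✓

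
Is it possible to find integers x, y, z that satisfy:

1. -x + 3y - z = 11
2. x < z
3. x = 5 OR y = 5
Yes

Take x = 1, y = 5, z = 3. Substituting into each constraint:
  (1) (-1) + 3(5) + (-3) = 11 ✓
  (2) 1 < 3 ✓
  (3) y = 5, target 5 ✓ (second branch holds)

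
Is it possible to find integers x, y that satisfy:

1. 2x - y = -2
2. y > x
Yes

Take x = -1, y = 0. Substituting into each constraint:
  (1) 2(-1) + 0 = -2 ✓
  (2) 0 > -1 ✓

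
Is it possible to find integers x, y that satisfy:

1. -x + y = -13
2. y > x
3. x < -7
No

A contradictory subset is {-x + y = -13, y > x}. No integer assignment can satisfy these jointly:

  - -x + y = -13: is a linear equation tying the variables together
  - y > x: bounds one variable relative to another variable

From the equation, x − y = 13, i.e. y − x = -13; but y > x requires y − x ≥ 1. Contradiction.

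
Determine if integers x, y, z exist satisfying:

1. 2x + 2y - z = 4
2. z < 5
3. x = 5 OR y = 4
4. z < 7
Yes

Take x = 5, y = -3, z = 0. Substituting into each constraint:
  (1) 2(5) + 2(-3) + 0 = 4 ✓
  (2) 0 < 5 ✓
  (3) x = 5, target 5 ✓ (first branch holds)
  (4) 0 < 7 ✓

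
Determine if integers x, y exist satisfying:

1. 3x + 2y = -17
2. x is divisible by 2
No

The full constraint system is jointly infeasible over the integers. Each constraint and what it forces:

  - 3x + 2y = -17: is a linear equation tying the variables together
  - x is divisible by 2: restricts x to multiples of 2

Modular obstruction: writing x = 2x', every remaining term of the linear equation is divisible by 2, so the left side is ≡ 0 (mod 2); but the right side -17 ≡ 1 (mod 2). No integers can satisfy it.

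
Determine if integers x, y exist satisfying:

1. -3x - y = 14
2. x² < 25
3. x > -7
Yes

Take x = 0, y = -14. Substituting into each constraint:
  (1) -3(0) + 14 = 14 ✓
  (2) x² = (0)² = 0, and 0 < 25 ✓
  (3) 0 > -7 ✓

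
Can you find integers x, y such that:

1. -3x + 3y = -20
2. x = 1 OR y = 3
No

Even the single constraint (-3x + 3y = -20) is infeasible over the integers.

  - -3x + 3y = -20: every term on the left is divisible by 3, so the LHS ≡ 0 (mod 3), but the RHS -20 is not — no integer solution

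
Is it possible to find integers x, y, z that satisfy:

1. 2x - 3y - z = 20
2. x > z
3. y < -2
Yes

Take x = 1, y = -6, z = 0. Substituting into each constraint:
  (1) 2(1) - 3(-6) + 0 = 20 ✓
  (2) 1 > 0 ✓
  (3) -6 < -2 ✓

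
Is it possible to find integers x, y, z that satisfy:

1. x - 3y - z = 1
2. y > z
Yes

Take x = 0, y = 0, z = -1. Substituting into each constraint:
  (1) 0 - 3(0) + 1 = 1 ✓
  (2) 0 > -1 ✓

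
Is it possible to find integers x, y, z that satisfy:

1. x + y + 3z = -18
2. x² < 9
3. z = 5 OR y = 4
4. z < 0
Yes

Take x = -1, y = 4, z = -7. Substituting into each constraint:
  (1) (-1) + 4 + 3(-7) = -18 ✓
  (2) x² = (-1)² = 1, and 1 < 9 ✓
  (3) y = 4, target 4 ✓ (second branch holds)
  (4) -7 < 0 ✓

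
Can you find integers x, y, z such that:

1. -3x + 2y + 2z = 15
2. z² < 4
Yes

Take x = 1, y = 9, z = 0. Substituting into each constraint:
  (1) -3(1) + 2(9) + 2(0) = 15 ✓
  (2) z² = (0)² = 0, and 0 < 4 ✓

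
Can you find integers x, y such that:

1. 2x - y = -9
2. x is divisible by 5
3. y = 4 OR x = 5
Yes

Take x = 5, y = 19. Substituting into each constraint:
  (1) 2(5) + (-19) = -9 ✓
  (2) 5 = 5 × 1, remainder 0 ✓
  (3) x = 5, target 5 ✓ (second branch holds)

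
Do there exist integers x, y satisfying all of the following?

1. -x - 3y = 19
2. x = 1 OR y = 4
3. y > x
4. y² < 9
No

The full constraint system is jointly infeasible over the integers. Each constraint and what it forces:

  - -x - 3y = 19: is a linear equation tying the variables together
  - x = 1 OR y = 4: forces a choice: either x = 1 or y = 4
  - y > x: bounds one variable relative to another variable
  - y² < 9: restricts y to |y| ≤ 2

Split on the disjunction (x = 1 OR y = 4):
  • If x = 1: with x = 1, every remaining term of the linear equation is divisible by 3, so the left side is ≡ 0 (mod 3); but the right side 20 ≡ 2 (mod 3). No integers can satisfy it.
  • If y = 4: this contradicts y² < 9, which requires |y| ≤ 2.
Both branches are infeasible, so the system has no integer solution.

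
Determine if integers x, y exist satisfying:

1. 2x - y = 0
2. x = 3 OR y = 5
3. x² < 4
No

The full constraint system is jointly infeasible over the integers. Each constraint and what it forces:

  - 2x - y = 0: is a linear equation tying the variables together
  - x = 3 OR y = 5: forces a choice: either x = 3 or y = 5
  - x² < 4: restricts x to |x| ≤ 1

Split on the disjunction (x = 3 OR y = 5):
  • If x = 3: this contradicts x² < 4, which requires |x| ≤ 1.
  • If y = 5: with y = 5, every remaining term of the linear equation is divisible by 2, so the left side is ≡ 0 (mod 2); but the right side 5 ≡ 1 (mod 2). No integers can satisfy it.
Both branches are infeasible, so the system has no integer solution.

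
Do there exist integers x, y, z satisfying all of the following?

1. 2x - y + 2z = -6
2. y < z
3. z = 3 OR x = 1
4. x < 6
Yes

Take x = 1, y = -10, z = -9. Substituting into each constraint:
  (1) 2(1) + 10 + 2(-9) = -6 ✓
  (2) -10 < -9 ✓
  (3) x = 1, target 1 ✓ (second branch holds)
  (4) 1 < 6 ✓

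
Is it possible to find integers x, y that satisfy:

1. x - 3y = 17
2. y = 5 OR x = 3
Yes

Take x = 32, y = 5. Substituting into each constraint:
  (1) 32 - 3(5) = 17 ✓
  (2) y = 5, target 5 ✓ (first branch holds)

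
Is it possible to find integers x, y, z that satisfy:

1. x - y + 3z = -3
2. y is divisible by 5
Yes

Take x = -3, y = 0, z = 0. Substituting into each constraint:
  (1) (-3) + 0 + 3(0) = -3 ✓
  (2) 0 = 5 × 0, remainder 0 ✓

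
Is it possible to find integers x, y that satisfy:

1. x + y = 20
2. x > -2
Yes

Take x = 20, y = 0. Substituting into each constraint:
  (1) 20 + 0 = 20 ✓
  (2) 20 > -2 ✓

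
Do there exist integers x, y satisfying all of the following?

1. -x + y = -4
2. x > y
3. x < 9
Yes

Take x = 0, y = -4. Substituting into each constraint:
  (1) 0 + (-4) = -4 ✓
  (2) 0 > -4 ✓
  (3) 0 < 9 ✓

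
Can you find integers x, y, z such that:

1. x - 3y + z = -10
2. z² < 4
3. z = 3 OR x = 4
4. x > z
Yes

Take x = 4, y = 5, z = 1. Substituting into each constraint:
  (1) 4 - 3(5) + 1 = -10 ✓
  (2) z² = (1)² = 1, and 1 < 4 ✓
  (3) x = 4, target 4 ✓ (second branch holds)
  (4) 4 > 1 ✓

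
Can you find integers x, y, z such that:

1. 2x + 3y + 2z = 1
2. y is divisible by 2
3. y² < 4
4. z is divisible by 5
No

A contradictory subset is {2x + 3y + 2z = 1, y is divisible by 2}. No integer assignment can satisfy these jointly:

  - 2x + 3y + 2z = 1: is a linear equation tying the variables together
  - y is divisible by 2: restricts y to multiples of 2

Modular obstruction: writing y = 2y', every remaining term of the linear equation is divisible by 2, so the left side is ≡ 0 (mod 2); but the right side 1 ≡ 1 (mod 2). No integers can satisfy it.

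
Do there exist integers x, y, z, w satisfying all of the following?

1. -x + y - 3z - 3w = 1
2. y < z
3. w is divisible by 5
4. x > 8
Yes

Take x = 10, y = -7, z = -6, w = 0. Substituting into each constraint:
  (1) (-10) + (-7) - 3(-6) - 3(0) = 1 ✓
  (2) -7 < -6 ✓
  (3) 0 = 5 × 0, remainder 0 ✓
  (4) 10 > 8 ✓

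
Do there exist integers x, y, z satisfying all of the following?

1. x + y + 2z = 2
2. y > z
Yes

Take x = 4, y = 0, z = -1. Substituting into each constraint:
  (1) 4 + 0 + 2(-1) = 2 ✓
  (2) 0 > -1 ✓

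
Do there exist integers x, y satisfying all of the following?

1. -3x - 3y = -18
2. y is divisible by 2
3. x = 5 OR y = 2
Yes

Take x = 4, y = 2. Substituting into each constraint:
  (1) -3(4) - 3(2) = -18 ✓
  (2) 2 = 2 × 1, remainder 0 ✓
  (3) y = 2, target 2 ✓ (second branch holds)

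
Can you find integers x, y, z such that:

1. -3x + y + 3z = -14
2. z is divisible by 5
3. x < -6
Yes

Take x = -7, y = -35, z = 0. Substituting into each constraint:
  (1) -3(-7) + (-35) + 3(0) = -14 ✓
  (2) 0 = 5 × 0, remainder 0 ✓
  (3) -7 < -6 ✓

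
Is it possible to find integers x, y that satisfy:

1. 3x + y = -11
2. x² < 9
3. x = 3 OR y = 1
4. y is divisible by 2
No

A contradictory subset is {x² < 9, x = 3 OR y = 1, y is divisible by 2}. No integer assignment can satisfy these jointly:

  - x² < 9: restricts x to |x| ≤ 2
  - x = 3 OR y = 1: forces a choice: either x = 3 or y = 1
  - y is divisible by 2: restricts y to multiples of 2

Split on the disjunction (x = 3 OR y = 1):
  • If x = 3: this contradicts x² < 9, which requires |x| ≤ 2.
  • If y = 1: this contradicts the divisibility constraint — 1 is not a multiple of 2.
Both branches are infeasible, so the system has no integer solution.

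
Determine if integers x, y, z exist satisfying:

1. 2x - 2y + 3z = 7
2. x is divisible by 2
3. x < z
Yes

Take x = 0, y = -2, z = 1. Substituting into each constraint:
  (1) 2(0) - 2(-2) + 3(1) = 7 ✓
  (2) 0 = 2 × 0, remainder 0 ✓
  (3) 0 < 1 ✓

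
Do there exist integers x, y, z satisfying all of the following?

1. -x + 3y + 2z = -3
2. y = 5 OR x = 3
Yes

Take x = 3, y = 6, z = -9. Substituting into each constraint:
  (1) (-3) + 3(6) + 2(-9) = -3 ✓
  (2) x = 3, target 3 ✓ (second branch holds)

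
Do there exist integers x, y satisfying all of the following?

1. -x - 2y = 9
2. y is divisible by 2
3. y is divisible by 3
Yes

Take x = -9, y = 0. Substituting into each constraint:
  (1) 9 - 2(0) = 9 ✓
  (2) 0 = 2 × 0, remainder 0 ✓
  (3) 0 = 3 × 0, remainder 0 ✓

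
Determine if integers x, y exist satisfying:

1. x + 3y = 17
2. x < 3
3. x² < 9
Yes

Take x = 2, y = 5. Substituting into each constraint:
  (1) 2 + 3(5) = 17 ✓
  (2) 2 < 3 ✓
  (3) x² = (2)² = 4, and 4 < 9 ✓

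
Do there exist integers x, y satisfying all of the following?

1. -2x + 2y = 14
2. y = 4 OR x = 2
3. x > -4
Yes

Take x = -3, y = 4. Substituting into each constraint:
  (1) -2(-3) + 2(4) = 14 ✓
  (2) y = 4, target 4 ✓ (first branch holds)
  (3) -3 > -4 ✓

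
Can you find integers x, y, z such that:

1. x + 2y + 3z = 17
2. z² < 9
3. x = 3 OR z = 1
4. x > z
Yes

Take x = 2, y = 6, z = 1. Substituting into each constraint:
  (1) 2 + 2(6) + 3(1) = 17 ✓
  (2) z² = (1)² = 1, and 1 < 9 ✓
  (3) z = 1, target 1 ✓ (second branch holds)
  (4) 2 > 1 ✓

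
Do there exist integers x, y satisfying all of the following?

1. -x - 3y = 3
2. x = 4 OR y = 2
Yes

Take x = -9, y = 2. Substituting into each constraint:
  (1) 9 - 3(2) = 3 ✓
  (2) y = 2, target 2 ✓ (second branch holds)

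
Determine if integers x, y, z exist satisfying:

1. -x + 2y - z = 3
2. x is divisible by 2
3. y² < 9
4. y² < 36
Yes

Take x = 0, y = 2, z = 1. Substituting into each constraint:
  (1) 0 + 2(2) + (-1) = 3 ✓
  (2) 0 = 2 × 0, remainder 0 ✓
  (3) y² = (2)² = 4, and 4 < 9 ✓
  (4) y² = (2)² = 4, and 4 < 36 ✓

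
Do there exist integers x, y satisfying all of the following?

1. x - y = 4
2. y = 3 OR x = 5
Yes

Take x = 7, y = 3. Substituting into each constraint:
  (1) 7 + (-3) = 4 ✓
  (2) y = 3, target 3 ✓ (first branch holds)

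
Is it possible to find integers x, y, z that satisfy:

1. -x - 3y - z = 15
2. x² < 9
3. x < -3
No

A contradictory subset is {x² < 9, x < -3}. No integer assignment can satisfy these jointly:

  - x² < 9: restricts x to |x| ≤ 2
  - x < -3: bounds one variable relative to a constant

Direct contradiction: the bounds on x require x ≥ -2 and x ≤ -4 simultaneously, which is empty.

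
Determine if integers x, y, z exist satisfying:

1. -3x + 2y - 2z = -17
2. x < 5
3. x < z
Yes

Take x = 1, y = -5, z = 2. Substituting into each constraint:
  (1) -3(1) + 2(-5) - 2(2) = -17 ✓
  (2) 1 < 5 ✓
  (3) 1 < 2 ✓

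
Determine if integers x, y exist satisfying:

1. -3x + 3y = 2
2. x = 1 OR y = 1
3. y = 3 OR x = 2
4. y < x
No

Even the single constraint (-3x + 3y = 2) is infeasible over the integers.

  - -3x + 3y = 2: every term on the left is divisible by 3, so the LHS ≡ 0 (mod 3), but the RHS 2 is not — no integer solution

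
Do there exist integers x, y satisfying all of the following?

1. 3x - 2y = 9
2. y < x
Yes

Take x = 7, y = 6. Substituting into each constraint:
  (1) 3(7) - 2(6) = 9 ✓
  (2) 6 < 7 ✓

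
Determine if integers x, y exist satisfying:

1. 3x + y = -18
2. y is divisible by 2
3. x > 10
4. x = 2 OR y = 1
No

A contradictory subset is {3x + y = -18, x > 10, x = 2 OR y = 1}. No integer assignment can satisfy these jointly:

  - 3x + y = -18: is a linear equation tying the variables together
  - x > 10: bounds one variable relative to a constant
  - x = 2 OR y = 1: forces a choice: either x = 2 or y = 1

Split on the disjunction (x = 2 OR y = 1):
  • If x = 2: this contradicts the bound x ≥ 11.
  • If y = 1: with y = 1, every remaining term of the linear equation is divisible by 3, so the left side is ≡ 0 (mod 3); but the right side -19 ≡ 2 (mod 3). No integers can satisfy it.
Both branches are infeasible, so the system has no integer solution.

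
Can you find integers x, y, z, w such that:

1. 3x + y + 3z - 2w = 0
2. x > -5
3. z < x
Yes

Take x = 1, y = 1, z = 0, w = 2. Substituting into each constraint:
  (1) 3(1) + 1 + 3(0) - 2(2) = 0 ✓
  (2) 1 > -5 ✓
  (3) 0 < 1 ✓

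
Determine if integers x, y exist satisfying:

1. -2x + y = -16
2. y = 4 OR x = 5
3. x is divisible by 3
No

The full constraint system is jointly infeasible over the integers. Each constraint and what it forces:

  - -2x + y = -16: is a linear equation tying the variables together
  - y = 4 OR x = 5: forces a choice: either y = 4 or x = 5
  - x is divisible by 3: restricts x to multiples of 3

Split on the disjunction (y = 4 OR x = 5):
  • If y = 4: with y = 4, writing x = 3x', every remaining term of the linear equation is divisible by 6, so the left side is ≡ 0 (mod 6); but the right side -20 ≡ 4 (mod 6). No integers can satisfy it.
  • If x = 5: this contradicts the divisibility constraint — 5 is not a multiple of 3.
Both branches are infeasible, so the system has no integer solution.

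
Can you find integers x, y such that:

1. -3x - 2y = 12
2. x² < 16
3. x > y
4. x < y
No

A contradictory subset is {x > y, x < y}. No integer assignment can satisfy these jointly:

  - x > y: bounds one variable relative to another variable
  - x < y: bounds one variable relative to another variable

Direct contradiction: x > y and y > x cannot both hold.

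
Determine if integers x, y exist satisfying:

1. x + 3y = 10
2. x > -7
Yes

Take x = 1, y = 3. Substituting into each constraint:
  (1) 1 + 3(3) = 10 ✓
  (2) 1 > -7 ✓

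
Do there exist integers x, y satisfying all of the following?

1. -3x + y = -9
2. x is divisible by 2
Yes

Take x = 0, y = -9. Substituting into each constraint:
  (1) -3(0) + (-9) = -9 ✓
  (2) 0 = 2 × 0, remainder 0 ✓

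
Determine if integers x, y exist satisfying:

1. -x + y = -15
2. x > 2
Yes

Take x = 3, y = -12. Substituting into each constraint:
  (1) (-3) + (-12) = -15 ✓
  (2) 3 > 2 ✓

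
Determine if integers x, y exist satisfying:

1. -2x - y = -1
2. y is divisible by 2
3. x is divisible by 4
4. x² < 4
No

A contradictory subset is {-2x - y = -1, y is divisible by 2}. No integer assignment can satisfy these jointly:

  - -2x - y = -1: is a linear equation tying the variables together
  - y is divisible by 2: restricts y to multiples of 2

Modular obstruction: writing y = 2y', every remaining term of the linear equation is divisible by 2, so the left side is ≡ 0 (mod 2); but the right side -1 ≡ 1 (mod 2). No integers can satisfy it.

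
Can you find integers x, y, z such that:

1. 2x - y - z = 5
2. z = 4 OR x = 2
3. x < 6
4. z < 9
Yes

Take x = 2, y = 0, z = -1. Substituting into each constraint:
  (1) 2(2) + 0 + 1 = 5 ✓
  (2) x = 2, target 2 ✓ (second branch holds)
  (3) 2 < 6 ✓
  (4) -1 < 9 ✓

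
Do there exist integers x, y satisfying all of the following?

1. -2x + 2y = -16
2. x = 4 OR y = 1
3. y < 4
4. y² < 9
Yes

Take x = 9, y = 1. Substituting into each constraint:
  (1) -2(9) + 2(1) = -16 ✓
  (2) y = 1, target 1 ✓ (second branch holds)
  (3) 1 < 4 ✓
  (4) y² = (1)² = 1, and 1 < 9 ✓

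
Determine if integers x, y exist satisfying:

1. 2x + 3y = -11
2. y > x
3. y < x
No

A contradictory subset is {y > x, y < x}. No integer assignment can satisfy these jointly:

  - y > x: bounds one variable relative to another variable
  - y < x: bounds one variable relative to another variable

Direct contradiction: y > x and x > y cannot both hold.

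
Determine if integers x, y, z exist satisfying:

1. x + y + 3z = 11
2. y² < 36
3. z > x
Yes

Take x = 2, y = 0, z = 3. Substituting into each constraint:
  (1) 2 + 0 + 3(3) = 11 ✓
  (2) y² = (0)² = 0, and 0 < 36 ✓
  (3) 3 > 2 ✓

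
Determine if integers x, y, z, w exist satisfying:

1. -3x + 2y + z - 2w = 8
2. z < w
Yes

Take x = 0, y = 5, z = 0, w = 1. Substituting into each constraint:
  (1) -3(0) + 2(5) + 0 - 2(1) = 8 ✓
  (2) 0 < 1 ✓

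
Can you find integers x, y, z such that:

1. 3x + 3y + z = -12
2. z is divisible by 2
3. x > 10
Yes

Take x = 11, y = -15, z = 0. Substituting into each constraint:
  (1) 3(11) + 3(-15) + 0 = -12 ✓
  (2) 0 = 2 × 0, remainder 0 ✓
  (3) 11 > 10 ✓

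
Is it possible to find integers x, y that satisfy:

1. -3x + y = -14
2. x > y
Yes

Take x = 5, y = 1. Substituting into each constraint:
  (1) -3(5) + 1 = -14 ✓
  (2) 5 > 1 ✓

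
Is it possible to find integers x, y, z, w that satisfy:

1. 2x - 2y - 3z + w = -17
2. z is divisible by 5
Yes

Take x = 0, y = 9, z = 0, w = 1. Substituting into each constraint:
  (1) 2(0) - 2(9) - 3(0) + 1 = -17 ✓
  (2) 0 = 5 × 0, remainder 0 ✓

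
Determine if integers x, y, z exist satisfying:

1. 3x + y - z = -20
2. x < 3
Yes

Take x = 0, y = 0, z = 20. Substituting into each constraint:
  (1) 3(0) + 0 + (-20) = -20 ✓
  (2) 0 < 3 ✓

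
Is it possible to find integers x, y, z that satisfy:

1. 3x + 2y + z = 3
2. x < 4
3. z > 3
Yes

Take x = -1, y = 1, z = 4. Substituting into each constraint:
  (1) 3(-1) + 2(1) + 4 = 3 ✓
  (2) -1 < 4 ✓
  (3) 4 > 3 ✓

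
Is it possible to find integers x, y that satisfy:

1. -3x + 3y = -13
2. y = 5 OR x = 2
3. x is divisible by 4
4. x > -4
No

Even the single constraint (-3x + 3y = -13) is infeasible over the integers.

  - -3x + 3y = -13: every term on the left is divisible by 3, so the LHS ≡ 0 (mod 3), but the RHS -13 is not — no integer solution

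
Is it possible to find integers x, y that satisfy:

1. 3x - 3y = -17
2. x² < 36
No

Even the single constraint (3x - 3y = -17) is infeasible over the integers.

  - 3x - 3y = -17: every term on the left is divisible by 3, so the LHS ≡ 0 (mod 3), but the RHS -17 is not — no integer solution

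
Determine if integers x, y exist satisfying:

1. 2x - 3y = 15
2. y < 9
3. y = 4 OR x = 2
No

A contradictory subset is {2x - 3y = 15, y = 4 OR x = 2}. No integer assignment can satisfy these jointly:

  - 2x - 3y = 15: is a linear equation tying the variables together
  - y = 4 OR x = 2: forces a choice: either y = 4 or x = 2

Split on the disjunction (y = 4 OR x = 2):
  • If y = 4: with y = 4, every remaining term of the linear equation is divisible by 2, so the left side is ≡ 0 (mod 2); but the right side 27 ≡ 1 (mod 2). No integers can satisfy it.
  • If x = 2: with x = 2, every remaining term of the linear equation is divisible by 3, so the left side is ≡ 0 (mod 3); but the right side 11 ≡ 2 (mod 3). No integers can satisfy it.
Both branches are infeasible, so the system has no integer solution.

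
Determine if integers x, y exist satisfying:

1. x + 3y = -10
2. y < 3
Yes

Take x = 2, y = -4. Substituting into each constraint:
  (1) 2 + 3(-4) = -10 ✓
  (2) -4 < 3 ✓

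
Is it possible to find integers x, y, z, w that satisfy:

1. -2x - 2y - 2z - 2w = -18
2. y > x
Yes

Take x = 0, y = 1, z = 0, w = 8. Substituting into each constraint:
  (1) -2(0) - 2(1) - 2(0) - 2(8) = -18 ✓
  (2) 1 > 0 ✓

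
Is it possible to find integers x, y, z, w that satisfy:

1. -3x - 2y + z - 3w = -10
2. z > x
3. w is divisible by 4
Yes

Take x = 0, y = 6, z = 2, w = 0. Substituting into each constraint:
  (1) -3(0) - 2(6) + 2 - 3(0) = -10 ✓
  (2) 2 > 0 ✓
  (3) 0 = 4 × 0, remainder 0 ✓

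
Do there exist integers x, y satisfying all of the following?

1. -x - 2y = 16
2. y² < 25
Yes

Take x = -16, y = 0. Substituting into each constraint:
  (1) 16 - 2(0) = 16 ✓
  (2) y² = (0)² = 0, and 0 < 25 ✓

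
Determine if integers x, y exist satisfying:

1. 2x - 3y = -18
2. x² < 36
Yes

Take x = 0, y = 6. Substituting into each constraint:
  (1) 2(0) - 3(6) = -18 ✓
  (2) x² = (0)² = 0, and 0 < 36 ✓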